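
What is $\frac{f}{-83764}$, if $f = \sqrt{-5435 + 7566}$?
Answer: $- \frac{\sqrt{2131}}{83764} \approx -0.0005511$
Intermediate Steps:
$f = \sqrt{2131} \approx 46.163$
$\frac{f}{-83764} = \frac{\sqrt{2131}}{-83764} = \sqrt{2131} \left(- \frac{1}{83764}\right) = - \frac{\sqrt{2131}}{83764}$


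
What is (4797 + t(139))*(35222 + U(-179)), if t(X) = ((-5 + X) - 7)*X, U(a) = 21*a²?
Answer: 15896463350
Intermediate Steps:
t(X) = X*(-12 + X) (t(X) = (-12 + X)*X = X*(-12 + X))
(4797 + t(139))*(35222 + U(-179)) = (4797 + 139*(-12 + 139))*(35222 + 21*(-179)²) = (4797 + 139*127)*(35222 + 21*32041) = (4797 + 17653)*(35222 + 672861) = 22450*708083 = 15896463350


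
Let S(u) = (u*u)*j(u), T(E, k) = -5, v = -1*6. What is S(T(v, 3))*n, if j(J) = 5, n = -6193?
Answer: -774125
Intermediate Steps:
v = -6
S(u) = 5*u² (S(u) = (u*u)*5 = u²*5 = 5*u²)
S(T(v, 3))*n = (5*(-5)²)*(-6193) = (5*25)*(-6193) = 125*(-6193) = -774125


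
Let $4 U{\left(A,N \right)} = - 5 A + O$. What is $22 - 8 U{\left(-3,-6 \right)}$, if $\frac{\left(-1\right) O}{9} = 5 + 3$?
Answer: $136$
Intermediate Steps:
$O = -72$ ($O = - 9 \left(5 + 3\right) = \left(-9\right) 8 = -72$)
$U{\left(A,N \right)} = -18 - \frac{5 A}{4}$ ($U{\left(A,N \right)} = \frac{- 5 A - 72}{4} = \frac{-72 - 5 A}{4} = -18 - \frac{5 A}{4}$)
$22 - 8 U{\left(-3,-6 \right)} = 22 - 8 \left(-18 - - \frac{15}{4}\right) = 22 - 8 \left(-18 + \frac{15}{4}\right) = 22 - -114 = 22 + 114 = 136$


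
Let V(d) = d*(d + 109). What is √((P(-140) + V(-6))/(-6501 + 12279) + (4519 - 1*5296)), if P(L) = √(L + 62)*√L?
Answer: √(-720664902 - 321*√2730)/963 ≈ 27.877*I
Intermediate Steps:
V(d) = d*(109 + d)
P(L) = √L*√(62 + L) (P(L) = √(62 + L)*√L = √L*√(62 + L))
√((P(-140) + V(-6))/(-6501 + 12279) + (4519 - 1*5296)) = √((√(-140)*√(62 - 140) - 6*(109 - 6))/(-6501 + 12279) + (4519 - 1*5296)) = √(((2*I*√35)*√(-78) - 6*103)/5778 + (4519 - 5296)) = √(((2*I*√35)*(I*√78) - 618)*(1/5778) - 777) = √((-2*√2730 - 618)*(1/5778) - 777) = √((-618 - 2*√2730)*(1/5778) - 777) = √((-103/963 - √2730/2889) - 777) = √(-748354/963 - √2730/2889)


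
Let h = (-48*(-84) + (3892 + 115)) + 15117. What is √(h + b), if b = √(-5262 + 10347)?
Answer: √(23156 + 3*√565) ≈ 152.41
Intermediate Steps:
b = 3*√565 (b = √5085 = 3*√565 ≈ 71.309)
h = 23156 (h = (4032 + 4007) + 15117 = 8039 + 15117 = 23156)
√(h + b) = √(23156 + 3*√565)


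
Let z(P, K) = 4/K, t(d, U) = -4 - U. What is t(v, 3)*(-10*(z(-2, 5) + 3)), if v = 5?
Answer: 266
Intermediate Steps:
t(v, 3)*(-10*(z(-2, 5) + 3)) = (-4 - 1*3)*(-10*(4/5 + 3)) = (-4 - 3)*(-10*(4*(⅕) + 3)) = -(-70)*(⅘ + 3) = -(-70)*19/5 = -7*(-38) = 266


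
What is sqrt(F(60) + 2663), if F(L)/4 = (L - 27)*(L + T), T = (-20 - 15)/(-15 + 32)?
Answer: sqrt(2979947)/17 ≈ 101.54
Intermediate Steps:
T = -35/17 ≈ -2.0588
F(L) = 4*(-27 + L)*(-35/17 + L) (F(L) = 4*((L - 27)*(L - 35/17)) = 4*((-27 + L)*(-35/17 + L)) = 4*(-27 + L)*(-35/17 + L))
sqrt(F(60) + 2663) = sqrt((3780/17 + 4*60**2 - 1976/17*60) + 2663) = sqrt((3780/17 + 4*3600 - 118560/17) + 2663) = sqrt((3780/17 + 14400 - 118560/17) + 2663) = sqrt(130020/17 + 2663) = sqrt(175291/17) = sqrt(2979947)/17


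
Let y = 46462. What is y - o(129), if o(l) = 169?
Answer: 46293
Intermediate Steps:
y - o(129) = 46462 - 1*169 = 46462 - 169 = 46293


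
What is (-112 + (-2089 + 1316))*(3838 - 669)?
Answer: -2804565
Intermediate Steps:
(-112 + (-2089 + 1316))*(3838 - 669) = (-112 - 773)*3169 = -885*3169 = -2804565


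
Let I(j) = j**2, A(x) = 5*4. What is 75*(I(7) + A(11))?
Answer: 5175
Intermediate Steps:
A(x) = 20
75*(I(7) + A(11)) = 75*(7**2 + 20) = 75*(49 + 20) = 75*69 = 5175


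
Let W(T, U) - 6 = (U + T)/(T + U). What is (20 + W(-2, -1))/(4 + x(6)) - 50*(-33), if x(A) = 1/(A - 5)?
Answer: 8277/5 ≈ 1655.4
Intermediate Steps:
W(T, U) = 7 (W(T, U) = 6 + (U + T)/(T + U) = 6 + (T + U)/(T + U) = 6 + 1 = 7)
x(A) = 1/(-5 + A)
(20 + W(-2, -1))/(4 + x(6)) - 50*(-33) = (20 + 7)/(4 + 1/(-5 + 6)) - 50*(-33) = 27/(4 + 1/1) + 1650 = 27/(4 + 1) + 1650 = 27/5 + 1650 = 8277/5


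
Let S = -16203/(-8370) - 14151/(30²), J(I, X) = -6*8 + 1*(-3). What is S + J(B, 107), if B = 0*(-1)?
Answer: -1807571/27900 ≈ -64.787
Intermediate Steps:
B = 0
J(I, X) = -51 (J(I, X) = -48 - 3 = -51)
S = -384671/27900 (S = -16203*(-1/8370) - 14151/900 = 5401/2790 - 14151*1/900 = 5401/2790 - 4717/300 = -384671/27900 ≈ -13.787)
S + J(B, 107) = -384671/27900 - 51 = -1807571/27900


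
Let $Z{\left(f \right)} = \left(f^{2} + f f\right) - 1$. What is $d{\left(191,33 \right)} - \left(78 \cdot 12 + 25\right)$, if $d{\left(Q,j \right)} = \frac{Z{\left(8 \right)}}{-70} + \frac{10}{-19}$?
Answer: $- \frac{1281243}{1330} \approx -963.34$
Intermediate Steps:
$Z{\left(f \right)} = -1 + 2 f^{2}$ ($Z{\left(f \right)} = \left(f^{2} + f^{2}\right) - 1 = 2 f^{2} - 1 = -1 + 2 f^{2}$)
$d{\left(Q,j \right)} = - \frac{3113}{1330}$ ($d{\left(Q,j \right)} = \frac{-1 + 2 \cdot 8^{2}}{-70} + \frac{10}{-19} = \left(-1 + 2 \cdot 64\right) \left(- \frac{1}{70}\right) + 10 \left(- \frac{1}{19}\right) = \left(-1 + 128\right) \left(- \frac{1}{70}\right) - \frac{10}{19} = 127 \left(- \frac{1}{70}\right) - \frac{10}{19} = - \frac{127}{70} - \frac{10}{19} = - \frac{3113}{1330}$)
$d{\left(191,33 \right)} - \left(78 \cdot 12 + 25\right) = - \frac{3113}{1330} - \left(78 \cdot 12 + 25\right) = - \frac{3113}{1330} - \left(936 + 25\right) = - \frac{3113}{1330} - 961 = - \frac{1281243}{1330}$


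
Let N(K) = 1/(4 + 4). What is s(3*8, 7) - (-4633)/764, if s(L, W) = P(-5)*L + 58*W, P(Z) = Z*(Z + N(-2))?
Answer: 761757/764 ≈ 997.06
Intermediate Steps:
N(K) = ⅛ (N(K) = 1/8 = ⅛)
P(Z) = Z*(⅛ + Z) (P(Z) = Z*(Z + ⅛) = Z*(⅛ + Z))
s(L, W) = 58*W + 195*L/8 (s(L, W) = (-5*(⅛ - 5))*L + 58*W = (-5*(-39/8))*L + 58*W = 195*L/8 + 58*W = 58*W + 195*L/8)
s(3*8, 7) - (-4633)/764 = (58*7 + 195*(3*8)/8) - (-4633)/764 = (406 + (195/8)*24) - (-4633)/764 = (406 + 585) - 1*(-4633/764) = 991 + 4633/764 = 761757/764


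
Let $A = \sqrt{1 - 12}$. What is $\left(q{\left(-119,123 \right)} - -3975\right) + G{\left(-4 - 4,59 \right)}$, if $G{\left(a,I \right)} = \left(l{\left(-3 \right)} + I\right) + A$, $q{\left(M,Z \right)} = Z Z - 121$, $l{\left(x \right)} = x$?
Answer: $19039 + i \sqrt{11} \approx 19039.0 + 3.3166 i$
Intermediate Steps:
$q{\left(M,Z \right)} = -121 + Z^{2}$ ($q{\left(M,Z \right)} = Z^{2} - 121 = -121 + Z^{2}$)
$A = i \sqrt{11}$ ($A = \sqrt{-11} = i \sqrt{11} \approx 3.3166 i$)
$G{\left(a,I \right)} = -3 + I + i \sqrt{11}$ ($G{\left(a,I \right)} = \left(-3 + I\right) + i \sqrt{11} = -3 + I + i \sqrt{11}$)
$\left(q{\left(-119,123 \right)} - -3975\right) + G{\left(-4 - 4,59 \right)} = \left(\left(-121 + 123^{2}\right) - -3975\right) + \left(-3 + 59 + i \sqrt{11}\right) = \left(\left(-121 + 15129\right) + 3975\right) + \left(56 + i \sqrt{11}\right) = \left(15008 + 3975\right) + \left(56 + i \sqrt{11}\right) = 18983 + \left(56 + i \sqrt{11}\right) = 19039 + i \sqrt{11}$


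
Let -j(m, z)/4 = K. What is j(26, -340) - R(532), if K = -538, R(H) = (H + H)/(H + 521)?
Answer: 2264992/1053 ≈ 2151.0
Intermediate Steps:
R(H) = 2*H/(521 + H) (R(H) = (2*H)/(521 + H) = 2*H/(521 + H))
j(m, z) = 2152 (j(m, z) = -4*(-538) = 2152)
j(26, -340) - R(532) = 2152 - 2*532/(521 + 532) = 2152 - 2*532/1053 = 2152 - 1*1064/1053 = 2152 - 1064/1053 = 2264992/1053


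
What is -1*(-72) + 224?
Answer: 296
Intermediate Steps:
-1*(-72) + 224 = 72 + 224 = 296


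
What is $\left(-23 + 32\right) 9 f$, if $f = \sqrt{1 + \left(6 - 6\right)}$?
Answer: $81$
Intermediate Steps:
$f = 1$ ($f = \sqrt{1 + \left(6 - 6\right)} = \sqrt{1 + 0} = \sqrt{1} = 1$)
$\left(-23 + 32\right) 9 f = \left(-23 + 32\right) 9 \cdot 1 = 9 \cdot 9 \cdot 1 = 81 \cdot 1 = 81$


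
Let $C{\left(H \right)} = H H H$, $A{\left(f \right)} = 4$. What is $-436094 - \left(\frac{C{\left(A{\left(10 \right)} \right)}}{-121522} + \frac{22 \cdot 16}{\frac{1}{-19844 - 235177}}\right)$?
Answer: $\frac{5427858997810}{60761} \approx 8.9331 \cdot 10^{7}$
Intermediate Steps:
$C{\left(H \right)} = H^{3}$ ($C{\left(H \right)} = H^{2} H = H^{3}$)
$-436094 - \left(\frac{C{\left(A{\left(10 \right)} \right)}}{-121522} + \frac{22 \cdot 16}{\frac{1}{-19844 - 235177}}\right) = -436094 - \left(\frac{4^{3}}{-121522} + \frac{22 \cdot 16}{\frac{1}{-19844 - 235177}}\right) = -436094 - \left(64 \left(- \frac{1}{121522}\right) + \frac{352}{\frac{1}{-255021}}\right) = -436094 - \left(- \frac{32}{60761} + \frac{352}{- \frac{1}{255021}}\right) = -436094 - \left(- \frac{32}{60761} + 352 \left(-255021\right)\right) = -436094 - \left(- \frac{32}{60761} - 89767392\right) = -436094 - - \frac{5454356505344}{60761} = -436094 + \frac{5454356505344}{60761} = \frac{5427858997810}{60761}$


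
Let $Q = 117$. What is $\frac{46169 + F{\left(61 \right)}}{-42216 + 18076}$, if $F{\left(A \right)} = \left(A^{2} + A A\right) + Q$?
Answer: $- \frac{13432}{6035} \approx -2.2257$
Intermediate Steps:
$F{\left(A \right)} = 117 + 2 A^{2}$ ($F{\left(A \right)} = \left(A^{2} + A A\right) + 117 = \left(A^{2} + A^{2}\right) + 117 = 2 A^{2} + 117 = 117 + 2 A^{2}$)
$\frac{46169 + F{\left(61 \right)}}{-42216 + 18076} = \frac{46169 + \left(117 + 2 \cdot 61^{2}\right)}{-42216 + 18076} = \frac{46169 + \left(117 + 2 \cdot 3721\right)}{-24140} = \left(46169 + \left(117 + 7442\right)\right) \left(- \frac{1}{24140}\right) = \left(46169 + 7559\right) \left(- \frac{1}{24140}\right) = 53728 \left(- \frac{1}{24140}\right) = - \frac{13432}{6035}$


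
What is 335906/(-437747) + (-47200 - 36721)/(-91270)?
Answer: 6078025367/39953168690 ≈ 0.15213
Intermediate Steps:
335906/(-437747) + (-47200 - 36721)/(-91270) = 335906*(-1/437747) - 83921*(-1/91270) = -335906/437747 + 83921/91270 = 6078025367/39953168690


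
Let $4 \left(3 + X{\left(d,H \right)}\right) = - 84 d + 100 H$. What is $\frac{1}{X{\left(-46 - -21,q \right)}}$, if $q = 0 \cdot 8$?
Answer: $\frac{1}{522} \approx 0.0019157$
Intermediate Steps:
$q = 0$
$X{\left(d,H \right)} = -3 - 21 d + 25 H$ ($X{\left(d,H \right)} = -3 + \frac{- 84 d + 100 H}{4} = -3 + \left(- 21 d + 25 H\right) = -3 - 21 d + 25 H$)
$\frac{1}{X{\left(-46 - -21,q \right)}} = \frac{1}{-3 - 21 \left(-46 - -21\right) + 25 \cdot 0} = \frac{1}{-3 - 21 \left(-46 + 21\right) + 0} = \frac{1}{-3 - -525 + 0} = \frac{1}{-3 + 525 + 0} = \frac{1}{522}$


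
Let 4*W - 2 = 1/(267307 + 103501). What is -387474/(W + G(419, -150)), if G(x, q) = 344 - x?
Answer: 574713835968/110500783 ≈ 5201.0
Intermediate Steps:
W = 741617/1483232 (W = 1/2 + 1/(4*(267307 + 103501)) = 1/2 + (1/4)/370808 = 1/2 + (1/4)*(1/370808) = 1/2 + 1/1483232 = 741617/1483232 ≈ 0.50000)
-387474/(W + G(419, -150)) = -387474/(741617/1483232 + (344 - 1*419)) = -387474/(741617/1483232 + (344 - 419)) = -387474/(741617/1483232 - 75) = -387474/(-110500783/1483232) = -387474*(-1483232/110500783) = 574713835968/110500783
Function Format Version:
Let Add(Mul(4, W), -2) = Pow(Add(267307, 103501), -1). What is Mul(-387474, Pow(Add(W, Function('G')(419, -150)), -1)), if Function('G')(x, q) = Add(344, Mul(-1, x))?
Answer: Rational(574713835968, 110500783) ≈ 5201.0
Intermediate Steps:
W = Rational(741617, 1483232) (W = Add(Rational(1, 2), Mul(Rational(1, 4), Pow(Add(267307, 103501), -1))) = Add(Rational(1, 2), Mul(Rational(1, 4), Pow(370808, -1))) = Add(Rational(1, 2), Mul(Rational(1, 4), Rational(1, 370808))) = Add(Rational(1, 2), Rational(1, 1483232)) = Rational(741617, 1483232) ≈ 0.50000)
Mul(-387474, Pow(Add(W, Function('G')(419, -150)), -1)) = Mul(-387474, Pow(Add(Rational(741617, 1483232), Add(344, Mul(-1, 419))), -1)) = Mul(-387474, Pow(Add(Rational(741617, 1483232), Add(344, -419)), -1)) = Mul(-387474, Pow(Add(Rational(741617, 1483232), -75), -1)) = Mul(-387474, Pow(Rational(-110500783, 1483232), -1)) = Mul(-387474, Rational(-1483232, 110500783)) = Rational(574713835968, 110500783)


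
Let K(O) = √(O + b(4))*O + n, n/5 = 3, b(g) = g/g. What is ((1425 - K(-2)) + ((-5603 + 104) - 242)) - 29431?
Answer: -33762 + 2*I ≈ -33762.0 + 2.0*I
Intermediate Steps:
b(g) = 1
n = 15 (n = 5*3 = 15)
K(O) = 15 + O*√(1 + O) (K(O) = √(O + 1)*O + 15 = √(1 + O)*O + 15 = O*√(1 + O) + 15 = 15 + O*√(1 + O))
((1425 - K(-2)) + ((-5603 + 104) - 242)) - 29431 = ((1425 - (15 - 2*√(1 - 2))) + ((-5603 + 104) - 242)) - 29431 = ((1425 - (15 - 2*I)) + (-5499 - 242)) - 29431 = ((1425 - (15 - 2*I)) - 5741) - 29431 = ((1425 + (-15 + 2*I)) - 5741) - 29431 = ((1410 + 2*I) - 5741) - 29431 = (-4331 + 2*I) - 29431 = -33762 + 2*I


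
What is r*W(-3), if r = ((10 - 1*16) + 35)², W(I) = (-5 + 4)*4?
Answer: -3364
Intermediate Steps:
W(I) = -4 (W(I) = -1*4 = -4)
r = 841 (r = ((10 - 16) + 35)² = (-6 + 35)² = 29² = 841)
r*W(-3) = 841*(-4) = -3364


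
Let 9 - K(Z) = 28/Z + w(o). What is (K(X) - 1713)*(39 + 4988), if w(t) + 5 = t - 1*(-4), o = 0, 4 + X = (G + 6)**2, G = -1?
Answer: -25703051/3 ≈ -8.5677e+6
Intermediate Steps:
X = 21 (X = -4 + (-1 + 6)**2 = -4 + 5**2 = -4 + 25 = 21)
w(t) = -1 + t (w(t) = -5 + (t - 1*(-4)) = -5 + (t + 4) = -5 + (4 + t) = -1 + t)
K(Z) = 10 - 28/Z (K(Z) = 9 - (28/Z + (-1 + 0)) = 9 - (28/Z - 1) = 9 - (-1 + 28/Z) = 9 + (1 - 28/Z) = 10 - 28/Z)
(K(X) - 1713)*(39 + 4988) = ((10 - 28/21) - 1713)*(39 + 4988) = ((10 - 28*1/21) - 1713)*5027 = ((10 - 4/3) - 1713)*5027 = (26/3 - 1713)*5027 = -5113/3*5027 = -25703051/3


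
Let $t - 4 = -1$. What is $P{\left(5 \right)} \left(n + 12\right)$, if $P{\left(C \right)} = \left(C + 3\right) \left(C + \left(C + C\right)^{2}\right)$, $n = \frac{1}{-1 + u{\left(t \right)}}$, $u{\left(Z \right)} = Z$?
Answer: $10500$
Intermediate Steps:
$t = 3$ ($t = 4 - 1 = 3$)
$n = \frac{1}{2}$ ($n = \frac{1}{-1 + 3} = \frac{1}{2} \approx 0.5$)
$P{\left(C \right)} = \left(3 + C\right) \left(C + 4 C^{2}\right)$ ($P{\left(C \right)} = \left(3 + C\right) \left(C + \left(2 C\right)^{2}\right) = \left(3 + C\right) \left(C + 4 C^{2}\right)$)
$P{\left(5 \right)} \left(n + 12\right) = 5 \left(3 + 4 \cdot 5^{2} + 13 \cdot 5\right) \left(\frac{1}{2} + 12\right) = 5 \left(3 + 4 \cdot 25 + 65\right) \frac{25}{2} = 5 \left(3 + 100 + 65\right) \frac{25}{2} = 5 \cdot 168 \cdot \frac{25}{2} = 840 \cdot \frac{25}{2} = 10500$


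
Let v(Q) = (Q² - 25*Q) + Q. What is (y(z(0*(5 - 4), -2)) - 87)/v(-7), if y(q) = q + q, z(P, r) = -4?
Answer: -95/217 ≈ -0.43779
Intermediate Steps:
y(q) = 2*q
v(Q) = Q² - 24*Q
(y(z(0*(5 - 4), -2)) - 87)/v(-7) = (2*(-4) - 87)/((-7*(-24 - 7))) = (-8 - 87)/((-7*(-31))) = -95/217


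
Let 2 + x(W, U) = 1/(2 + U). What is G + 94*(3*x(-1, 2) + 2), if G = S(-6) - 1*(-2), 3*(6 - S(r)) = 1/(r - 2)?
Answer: -7139/24 ≈ -297.46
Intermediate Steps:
S(r) = 6 - 1/(3*(-2 + r)) (S(r) = 6 - 1/(3*(r - 2)) = 6 - 1/(3*(-2 + r)))
x(W, U) = -2 + 1/(2 + U)
G = 193/24 (G = (-37 + 18*(-6))/(3*(-2 - 6)) - 1*(-2) = (1/3)*(-37 - 108)/(-8) + 2 = (1/3)*(-1/8)*(-145) + 2 = 145/24 + 2 = 193/24 ≈ 8.0417)
G + 94*(3*x(-1, 2) + 2) = 193/24 + 94*(3*((-3 - 2*2)/(2 + 2)) + 2) = 193/24 + 94*(3*((-3 - 4)/4) + 2) = 193/24 + 94*(3*((1/4)*(-7)) + 2) = 193/24 + 94*(3*(-7/4) + 2) = 193/24 + 94*(-21/4 + 2) = 193/24 + 94*(-13/4) = 193/24 - 611/2 = -7139/24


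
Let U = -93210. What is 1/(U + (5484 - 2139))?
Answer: -1/89865 ≈ -1.1128e-5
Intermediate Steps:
1/(U + (5484 - 2139)) = 1/(-93210 + (5484 - 2139)) = 1/(-93210 + 3345) = 1/(-89865) = -1/89865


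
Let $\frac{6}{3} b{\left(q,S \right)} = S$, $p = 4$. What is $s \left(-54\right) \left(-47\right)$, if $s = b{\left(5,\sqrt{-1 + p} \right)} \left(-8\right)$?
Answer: $- 10152 \sqrt{3} \approx -17584.0$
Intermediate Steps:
$b{\left(q,S \right)} = \frac{S}{2}$
$s = - 4 \sqrt{3}$ ($s = \frac{\sqrt{-1 + 4}}{2} \left(-8\right) = \frac{\sqrt{3}}{2} \left(-8\right) = - 4 \sqrt{3} \approx -6.9282$)
$s \left(-54\right) \left(-47\right) = - 4 \sqrt{3} \left(-54\right) \left(-47\right) = 216 \sqrt{3} \left(-47\right) = - 10152 \sqrt{3}$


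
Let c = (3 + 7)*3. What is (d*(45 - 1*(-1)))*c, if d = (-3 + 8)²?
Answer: 34500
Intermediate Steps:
d = 25 (d = 5² = 25)
c = 30 (c = 10*3 = 30)
(d*(45 - 1*(-1)))*c = (25*(45 - 1*(-1)))*30 = (25*(45 + 1))*30 = (25*46)*30 = 1150*30 = 34500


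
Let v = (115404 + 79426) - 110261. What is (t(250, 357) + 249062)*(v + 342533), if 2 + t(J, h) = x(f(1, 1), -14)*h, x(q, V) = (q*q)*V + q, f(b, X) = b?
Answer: 104391843738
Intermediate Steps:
v = 84569 (v = 194830 - 110261 = 84569)
x(q, V) = q + V*q**2 (x(q, V) = q**2*V + q = V*q**2 + q = q + V*q**2)
t(J, h) = -2 - 13*h (t(J, h) = -2 + (1*(1 - 14*1))*h = -2 + (1*(1 - 14))*h = -2 + (1*(-13))*h = -2 - 13*h)
(t(250, 357) + 249062)*(v + 342533) = ((-2 - 13*357) + 249062)*(84569 + 342533) = ((-2 - 4641) + 249062)*427102 = (-4643 + 249062)*427102 = 244419*427102 = 104391843738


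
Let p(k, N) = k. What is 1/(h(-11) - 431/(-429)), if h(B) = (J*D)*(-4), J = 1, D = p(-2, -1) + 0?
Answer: 429/3863 ≈ 0.11105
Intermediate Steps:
D = -2 (D = -2 + 0 = -2)
h(B) = 8 (h(B) = (1*(-2))*(-4) = -2*(-4) = 8)
1/(h(-11) - 431/(-429)) = 1/(8 - 431/(-429)) = 1/(8 - 431*(-1)/429) = 1/(8 - 1*(-431/429)) = 1/(8 + 431/429) = 1/(3863/429) = 429/3863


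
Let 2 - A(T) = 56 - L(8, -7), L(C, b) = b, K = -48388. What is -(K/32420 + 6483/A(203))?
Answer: 53282632/494405 ≈ 107.77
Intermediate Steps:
A(T) = -61 (A(T) = 2 - (56 - 1*(-7)) = 2 - (56 + 7) = 2 - 1*63 = 2 - 63 = -61)
-(K/32420 + 6483/A(203)) = -(-48388/32420 + 6483/(-61)) = -(-48388*1/32420 + 6483*(-1/61)) = -(-12097/8105 - 6483/61) = -1*(-53282632/494405) = 53282632/494405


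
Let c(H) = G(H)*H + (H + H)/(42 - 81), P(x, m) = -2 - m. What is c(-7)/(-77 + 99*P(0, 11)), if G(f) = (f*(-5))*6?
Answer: 14329/13299 ≈ 1.0774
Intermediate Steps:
G(f) = -30*f (G(f) = -5*f*6 = -30*f)
c(H) = -30*H² - 2*H/39 (c(H) = (-30*H)*H + (H + H)/(42 - 81) = -30*H² + (2*H)/(-39) = -30*H² + (2*H)*(-1/39) = -30*H² - 2*H/39)
c(-7)/(-77 + 99*P(0, 11)) = ((2/39)*(-7)*(-1 - 585*(-7)))/(-77 + 99*(-2 - 1*11)) = ((2/39)*(-7)*(-1 + 4095))/(-77 + 99*(-2 - 11)) = ((2/39)*(-7)*4094)/(-77 + 99*(-13)) = -57316/(39*(-77 - 1287)) = -57316/39/(-1364) = -57316/39*(-1/1364) = 14329/13299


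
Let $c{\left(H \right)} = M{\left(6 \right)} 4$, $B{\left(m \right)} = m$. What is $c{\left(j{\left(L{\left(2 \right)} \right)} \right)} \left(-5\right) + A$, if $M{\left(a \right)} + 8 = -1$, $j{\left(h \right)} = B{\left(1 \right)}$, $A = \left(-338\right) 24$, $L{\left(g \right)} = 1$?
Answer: $-7932$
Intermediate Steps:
$A = -8112$
$j{\left(h \right)} = 1$
$M{\left(a \right)} = -9$ ($M{\left(a \right)} = -8 - 1 = -9$)
$c{\left(H \right)} = -36$ ($c{\left(H \right)} = \left(-9\right) 4 = -36$)
$c{\left(j{\left(L{\left(2 \right)} \right)} \right)} \left(-5\right) + A = \left(-36\right) \left(-5\right) - 8112 = 180 - 8112 = -7932$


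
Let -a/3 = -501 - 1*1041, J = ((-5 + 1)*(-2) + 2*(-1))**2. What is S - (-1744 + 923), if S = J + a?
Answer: 5483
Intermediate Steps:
J = 36 (J = (-4*(-2) - 2)**2 = (8 - 2)**2 = 6**2 = 36)
a = 4626 (a = -3*(-501 - 1*1041) = -3*(-501 - 1041) = -3*(-1542) = 4626)
S = 4662 (S = 36 + 4626 = 4662)
S - (-1744 + 923) = 4662 - (-1744 + 923) = 4662 - 1*(-821) = 4662 + 821 = 5483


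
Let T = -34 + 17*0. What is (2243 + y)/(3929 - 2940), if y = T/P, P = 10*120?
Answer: 1345783/593400 ≈ 2.2679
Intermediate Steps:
P = 1200
T = -34 (T = -34 + 0 = -34)
y = -17/600 (y = -34/1200 = -34*1/1200 = -17/600 ≈ -0.028333)
(2243 + y)/(3929 - 2940) = (2243 - 17/600)/(3929 - 2940) = (1345783/600)/989 = (1345783/600)*(1/989) = 1345783/593400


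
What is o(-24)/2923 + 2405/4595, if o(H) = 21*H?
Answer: 942787/2686237 ≈ 0.35097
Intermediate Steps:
o(-24)/2923 + 2405/4595 = (21*(-24))/2923 + 2405/4595 = -504*1/2923 + 2405*(1/4595) = -504/2923 + 481/919 = 942787/2686237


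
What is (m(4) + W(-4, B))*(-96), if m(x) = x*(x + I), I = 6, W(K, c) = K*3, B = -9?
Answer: -2688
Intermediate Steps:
W(K, c) = 3*K
m(x) = x*(6 + x) (m(x) = x*(x + 6) = x*(6 + x))
(m(4) + W(-4, B))*(-96) = (4*(6 + 4) + 3*(-4))*(-96) = (4*10 - 12)*(-96) = (40 - 12)*(-96) = 28*(-96) = -2688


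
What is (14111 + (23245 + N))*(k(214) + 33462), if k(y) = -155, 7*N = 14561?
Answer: 9194497271/7 ≈ 1.3135e+9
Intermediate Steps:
N = 14561/7 (N = (1/7)*14561 = 14561/7 ≈ 2080.1)
(14111 + (23245 + N))*(k(214) + 33462) = (14111 + (23245 + 14561/7))*(-155 + 33462) = (14111 + 177276/7)*33307 = (276053/7)*33307 = 9194497271/7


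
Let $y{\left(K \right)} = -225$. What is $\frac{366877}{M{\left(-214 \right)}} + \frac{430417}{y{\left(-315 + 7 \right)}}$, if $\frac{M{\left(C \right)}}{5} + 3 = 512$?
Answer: $- \frac{202572788}{114525} \approx -1768.8$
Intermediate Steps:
$M{\left(C \right)} = 2545$ ($M{\left(C \right)} = -15 + 5 \cdot 512 = -15 + 2560 = 2545$)
$\frac{366877}{M{\left(-214 \right)}} + \frac{430417}{y{\left(-315 + 7 \right)}} = \frac{366877}{2545} + \frac{430417}{-225} = 366877 \cdot \frac{1}{2545} + 430417 \left(- \frac{1}{225}\right) = \frac{366877}{2545} - \frac{430417}{225} = - \frac{202572788}{114525}$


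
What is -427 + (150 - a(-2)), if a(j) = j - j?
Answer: -277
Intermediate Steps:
a(j) = 0
-427 + (150 - a(-2)) = -427 + (150 - 1*0) = -427 + (150 + 0) = -427 + 150 = -277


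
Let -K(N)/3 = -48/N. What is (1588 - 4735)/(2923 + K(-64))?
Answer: -12588/11683 ≈ -1.0775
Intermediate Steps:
K(N) = 144/N (K(N) = -(-144)/N = 144/N)
(1588 - 4735)/(2923 + K(-64)) = (1588 - 4735)/(2923 + 144/(-64)) = -3147/(2923 + 144*(-1/64)) = -3147/(2923 - 9/4) = -3147/11683/4 = -3147*4/11683 = -12588/11683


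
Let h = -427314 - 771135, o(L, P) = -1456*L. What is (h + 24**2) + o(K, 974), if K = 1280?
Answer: -3061553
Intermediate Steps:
h = -1198449
(h + 24**2) + o(K, 974) = (-1198449 + 24**2) - 1456*1280 = (-1198449 + 576) - 1863680 = -1197873 - 1863680 = -3061553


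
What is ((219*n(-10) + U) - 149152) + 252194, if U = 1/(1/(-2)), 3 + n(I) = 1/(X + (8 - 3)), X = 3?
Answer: 819283/8 ≈ 1.0241e+5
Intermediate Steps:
n(I) = -23/8 (n(I) = -3 + 1/(3 + (8 - 3)) = -3 + 1/(3 + 5) = -3 + 1/8 = -3 + ⅛ = -23/8)
U = -2 (U = 1/(-½) = -2)
((219*n(-10) + U) - 149152) + 252194 = ((219*(-23/8) - 2) - 149152) + 252194 = ((-5037/8 - 2) - 149152) + 252194 = (-5053/8 - 149152) + 252194 = -1198269/8 + 252194 = 819283/8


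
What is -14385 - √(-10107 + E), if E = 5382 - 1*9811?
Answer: -14385 - 2*I*√3634 ≈ -14385.0 - 120.57*I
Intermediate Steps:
E = -4429 (E = 5382 - 9811 = -4429)
-14385 - √(-10107 + E) = -14385 - √(-10107 - 4429) = -14385 - √(-14536) = -14385 - 2*I*√3634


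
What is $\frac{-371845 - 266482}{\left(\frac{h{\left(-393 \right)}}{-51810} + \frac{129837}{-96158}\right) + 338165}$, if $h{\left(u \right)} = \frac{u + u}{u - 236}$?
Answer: $- \frac{333381597876827390}{176614083206022997} \approx -1.8876$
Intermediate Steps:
$h{\left(u \right)} = \frac{2 u}{-236 + u}$
$\frac{-371845 - 266482}{\left(\frac{h{\left(-393 \right)}}{-51810} + \frac{129837}{-96158}\right) + 338165} = \frac{-371845 - 266482}{\left(\frac{2 \left(-393\right) \frac{1}{-236 - 393}}{-51810} + \frac{129837}{-96158}\right) + 338165} = - \frac{638327}{\left(2 \left(-393\right) \frac{1}{-629} \left(- \frac{1}{51810}\right) + 129837 \left(- \frac{1}{96158}\right)\right) + 338165} = - \frac{638327}{\left(2 \left(-393\right) \left(- \frac{1}{629}\right) \left(- \frac{1}{51810}\right) - \frac{129837}{96158}\right) + 338165} = - \frac{638327}{\left(\frac{786}{629} \left(- \frac{1}{51810}\right) - \frac{129837}{96158}\right) + 338165} = - \frac{638327}{\left(- \frac{131}{5431415} - \frac{129837}{96158}\right) + 338165} = - \frac{638327}{- \frac{705211226053}{522274003570} + 338165} = - \frac{638327}{\frac{176614083206022997}{522274003570}} = \left(-638327\right) \frac{522274003570}{176614083206022997} = - \frac{333381597876827390}{176614083206022997}$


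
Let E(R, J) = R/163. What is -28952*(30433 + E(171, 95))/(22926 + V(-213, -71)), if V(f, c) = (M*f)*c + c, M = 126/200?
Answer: -2051766200000/75404941 ≈ -27210.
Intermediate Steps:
M = 63/100 (M = 126*(1/200) = 63/100 ≈ 0.63000)
E(R, J) = R/163 (E(R, J) = R*(1/163) = R/163)
V(f, c) = c + 63*c*f/100 (V(f, c) = (63*f/100)*c + c = 63*c*f/100 + c = c + 63*c*f/100)
-28952*(30433 + E(171, 95))/(22926 + V(-213, -71)) = -28952*(30433 + (1/163)*171)/(22926 + (1/100)*(-71)*(100 + 63*(-213))) = -28952*(30433 + 171/163)/(22926 + (1/100)*(-71)*(100 - 13419)) = -28952*4960750/(163*(22926 + (1/100)*(-71)*(-13319))) = -28952*4960750/(163*(22926 + 945649/100)) = -28952/((3238249/100)*(163/4960750)) = -28952/527834587/496075000 = -28952*496075000/527834587 = -2051766200000/75404941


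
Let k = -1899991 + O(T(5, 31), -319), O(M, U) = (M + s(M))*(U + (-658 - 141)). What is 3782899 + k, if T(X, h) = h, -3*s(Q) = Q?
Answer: 5579408/3 ≈ 1.8598e+6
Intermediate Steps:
s(Q) = -Q/3
O(M, U) = 2*M*(-799 + U)/3 (O(M, U) = (M - M/3)*(U + (-658 - 141)) = (2*M/3)*(U - 799) = (2*M/3)*(-799 + U) = 2*M*(-799 + U)/3)
k = -5769289/3 (k = -1899991 + (⅔)*31*(-799 - 319) = -1899991 + (⅔)*31*(-1118) = -1899991 - 69316/3 = -5769289/3 ≈ -1.9231e+6)
3782899 + k = 3782899 - 5769289/3 = 5579408/3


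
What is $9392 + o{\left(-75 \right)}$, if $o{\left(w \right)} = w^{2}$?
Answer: $15017$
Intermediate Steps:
$9392 + o{\left(-75 \right)} = 9392 + \left(-75\right)^{2} = 9392 + 5625 = 15017$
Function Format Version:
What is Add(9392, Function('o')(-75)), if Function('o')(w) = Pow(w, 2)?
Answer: 15017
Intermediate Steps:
Add(9392, Function('o')(-75)) = Add(9392, Pow(-75, 2)) = Add(9392, 5625) = 15017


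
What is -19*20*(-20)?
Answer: 7600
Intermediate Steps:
-19*20*(-20) = -380*(-20) = 7600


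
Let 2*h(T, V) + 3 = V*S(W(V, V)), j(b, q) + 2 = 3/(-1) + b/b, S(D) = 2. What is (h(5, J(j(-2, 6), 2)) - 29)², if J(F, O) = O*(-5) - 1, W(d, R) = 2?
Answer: 6889/4 ≈ 1722.3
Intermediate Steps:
j(b, q) = -4 (j(b, q) = -2 + (3/(-1) + b/b) = -2 + (3*(-1) + 1) = -2 + (-3 + 1) = -2 - 2 = -4)
J(F, O) = -1 - 5*O (J(F, O) = -5*O - 1 = -1 - 5*O)
h(T, V) = -3/2 + V (h(T, V) = -3/2 + (V*2)/2 = -3/2 + (2*V)/2 = -3/2 + V)
(h(5, J(j(-2, 6), 2)) - 29)² = ((-3/2 + (-1 - 5*2)) - 29)² = ((-3/2 + (-1 - 10)) - 29)² = ((-3/2 - 11) - 29)² = (-25/2 - 29)² = (-83/2)² = 6889/4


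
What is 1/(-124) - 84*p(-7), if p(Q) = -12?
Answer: 124991/124 ≈ 1008.0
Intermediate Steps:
1/(-124) - 84*p(-7) = 1/(-124) - 84*(-12) = -1/124 + 1008 = 124991/124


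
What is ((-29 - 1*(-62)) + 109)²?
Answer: 20164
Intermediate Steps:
((-29 - 1*(-62)) + 109)² = ((-29 + 62) + 109)² = (33 + 109)² = 142² = 20164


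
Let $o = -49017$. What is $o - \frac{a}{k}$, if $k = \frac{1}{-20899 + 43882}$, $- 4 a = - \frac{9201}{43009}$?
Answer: $- \frac{8644155195}{172036} \approx -50246.0$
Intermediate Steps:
$a = \frac{9201}{172036}$ ($a = - \frac{\left(-9201\right) \frac{1}{43009}}{4} = \left(- \frac{1}{4}\right) \left(- \frac{9201}{43009}\right) = \frac{9201}{172036} \approx 0.053483$)
$k = \frac{1}{22983} \approx 4.351 \cdot 10^{-5}$
$o - \frac{a}{k} = -49017 - \frac{9201 \frac{1}{\frac{1}{22983}}}{172036} = -49017 - \frac{9201}{172036} \cdot 22983 = -49017 - \frac{211466583}{172036} = - \frac{8644155195}{172036}$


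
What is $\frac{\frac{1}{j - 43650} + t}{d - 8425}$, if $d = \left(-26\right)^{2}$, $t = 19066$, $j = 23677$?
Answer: $- \frac{380805217}{154770777} \approx -2.4604$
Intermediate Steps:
$d = 676$
$\frac{\frac{1}{j - 43650} + t}{d - 8425} = \frac{\frac{1}{23677 - 43650} + 19066}{676 - 8425} = \frac{\frac{1}{-19973} + 19066}{-7749} = \left(- \frac{1}{19973} + 19066\right) \left(- \frac{1}{7749}\right) = \frac{380805217}{19973} \left(- \frac{1}{7749}\right) = - \frac{380805217}{154770777}$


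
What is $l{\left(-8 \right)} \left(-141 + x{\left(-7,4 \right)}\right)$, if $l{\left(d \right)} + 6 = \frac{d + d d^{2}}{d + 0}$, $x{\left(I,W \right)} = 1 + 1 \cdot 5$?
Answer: $-7965$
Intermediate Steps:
$x{\left(I,W \right)} = 6$ ($x{\left(I,W \right)} = 1 + 5 = 6$)
$l{\left(d \right)} = -6 + \frac{d + d^{3}}{d}$ ($l{\left(d \right)} = -6 + \frac{d + d d^{2}}{d + 0} = -6 + \frac{d + d^{3}}{d}$)
$l{\left(-8 \right)} \left(-141 + x{\left(-7,4 \right)}\right) = \left(-5 + \left(-8\right)^{2}\right) \left(-141 + 6\right) = \left(-5 + 64\right) \left(-135\right) = 59 \left(-135\right) = -7965$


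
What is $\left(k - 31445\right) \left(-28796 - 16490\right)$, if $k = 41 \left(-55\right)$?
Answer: $1526138200$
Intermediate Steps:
$k = -2255$
$\left(k - 31445\right) \left(-28796 - 16490\right) = \left(-2255 - 31445\right) \left(-28796 - 16490\right) = \left(-33700\right) \left(-45286\right) = 1526138200$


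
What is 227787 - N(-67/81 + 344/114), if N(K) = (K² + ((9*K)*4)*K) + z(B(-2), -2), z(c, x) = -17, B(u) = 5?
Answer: 539138103167/2368521 ≈ 2.2763e+5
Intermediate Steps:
N(K) = -17 + 37*K² (N(K) = (K² + ((9*K)*4)*K) - 17 = (K² + (36*K)*K) - 17 = (K² + 36*K²) - 17 = 37*K² - 17 = -17 + 37*K²)
227787 - N(-67/81 + 344/114) = 227787 - (-17 + 37*(-67/81 + 344/114)²) = 227787 - (-17 + 37*(-67*1/81 + 344*(1/114))²) = 227787 - (-17 + 37*(-67/81 + 172/57)²) = 227787 - (-17 + 37*(3371/1539)²) = 227787 - (-17 + 37*(11363641/2368521)) = 227787 - (-17 + 420454717/2368521) = 227787 - 1*380189860/2368521 = 227787 - 380189860/2368521 = 539138103167/2368521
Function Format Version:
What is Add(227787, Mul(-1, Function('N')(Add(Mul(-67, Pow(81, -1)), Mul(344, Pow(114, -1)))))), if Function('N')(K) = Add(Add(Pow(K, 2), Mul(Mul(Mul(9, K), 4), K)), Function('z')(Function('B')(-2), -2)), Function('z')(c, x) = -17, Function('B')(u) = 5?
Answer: Rational(539138103167, 2368521) ≈ 2.2763e+5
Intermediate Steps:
Function('N')(K) = Add(-17, Mul(37, Pow(K, 2))) (Function('N')(K) = Add(Add(Pow(K, 2), Mul(Mul(Mul(9, K), 4), K)), -17) = Add(Add(Pow(K, 2), Mul(Mul(36, K), K)), -17) = Add(Add(Pow(K, 2), Mul(36, Pow(K, 2))), -17) = Add(Mul(37, Pow(K, 2)), -17) = Add(-17, Mul(37, Pow(K, 2))))
Add(227787, Mul(-1, Function('N')(Add(Mul(-67, Pow(81, -1)), Mul(344, Pow(114, -1)))))) = Add(227787, Mul(-1, Add(-17, Mul(37, Pow(Add(Mul(-67, Pow(81, -1)), Mul(344, Pow(114, -1))), 2))))) = Add(227787, Mul(-1, Add(-17, Mul(37, Pow(Add(Mul(-67, Rational(1, 81)), Mul(344, Rational(1, 114))), 2))))) = Add(227787, Mul(-1, Add(-17, Mul(37, Pow(Add(Rational(-67, 81), Rational(172, 57)), 2))))) = Add(227787, Mul(-1, Add(-17, Mul(37, Pow(Rational(3371, 1539), 2))))) = Add(227787, Mul(-1, Add(-17, Mul(37, Rational(11363641, 2368521))))) = Add(227787, Mul(-1, Add(-17, Rational(420454717, 2368521)))) = Add(227787, Mul(-1, Rational(380189860, 2368521))) = Add(227787, Rational(-380189860, 2368521)) = Rational(539138103167, 2368521)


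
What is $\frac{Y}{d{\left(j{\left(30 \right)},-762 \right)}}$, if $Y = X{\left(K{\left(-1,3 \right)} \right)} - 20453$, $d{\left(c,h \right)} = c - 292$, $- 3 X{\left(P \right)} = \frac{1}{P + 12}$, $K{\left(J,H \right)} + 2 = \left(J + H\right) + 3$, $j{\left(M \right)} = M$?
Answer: $\frac{460193}{5895} \approx 78.065$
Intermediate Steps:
$K{\left(J,H \right)} = 1 + H + J$ ($K{\left(J,H \right)} = -2 + \left(\left(J + H\right) + 3\right) = -2 + \left(\left(H + J\right) + 3\right) = -2 + \left(3 + H + J\right) = 1 + H + J$)
$X{\left(P \right)} = - \frac{1}{3 \left(12 + P\right)}$ ($X{\left(P \right)} = - \frac{1}{3 \left(P + 12\right)} = - \frac{1}{3 \left(12 + P\right)}$)
$d{\left(c,h \right)} = -292 + c$ ($d{\left(c,h \right)} = c - 292 = -292 + c$)
$Y = - \frac{920386}{45}$ ($Y = - \frac{1}{36 + 3 \left(1 + 3 - 1\right)} - 20453 = - \frac{1}{36 + 3 \cdot 3} - 20453 = - \frac{1}{36 + 9} - 20453 = - \frac{1}{45} - 20453 = - \frac{920386}{45} \approx -20453.0$)
$\frac{Y}{d{\left(j{\left(30 \right)},-762 \right)}} = - \frac{920386}{45 \left(-292 + 30\right)} = - \frac{920386}{45 \left(-262\right)} = \left(- \frac{920386}{45}\right) \left(- \frac{1}{262}\right) = \frac{460193}{5895}$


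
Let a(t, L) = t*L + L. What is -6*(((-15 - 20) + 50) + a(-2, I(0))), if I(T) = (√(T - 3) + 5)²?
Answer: 42 + 60*I*√3 ≈ 42.0 + 103.92*I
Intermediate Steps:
I(T) = (5 + √(-3 + T))² (I(T) = (√(-3 + T) + 5)² = (5 + √(-3 + T))²)
a(t, L) = L + L*t (a(t, L) = L*t + L = L + L*t)
-6*(((-15 - 20) + 50) + a(-2, I(0))) = -6*(((-15 - 20) + 50) + (5 + √(-3 + 0))²*(1 - 2)) = -6*((-35 + 50) + (5 + √(-3))²*(-1)) = -6*(15 + (5 + I*√3)²*(-1)) = -6*(15 - (5 + I*√3)²) = -90 + 6*(5 + I*√3)²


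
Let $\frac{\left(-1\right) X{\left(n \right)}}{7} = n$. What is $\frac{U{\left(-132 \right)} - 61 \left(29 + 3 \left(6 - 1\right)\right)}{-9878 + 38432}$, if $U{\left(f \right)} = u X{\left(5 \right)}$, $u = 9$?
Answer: $- \frac{2999}{28554} \approx -0.10503$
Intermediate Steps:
$X{\left(n \right)} = - 7 n$
$U{\left(f \right)} = -315$ ($U{\left(f \right)} = 9 \left(\left(-7\right) 5\right) = 9 \left(-35\right) = -315$)
$\frac{U{\left(-132 \right)} - 61 \left(29 + 3 \left(6 - 1\right)\right)}{-9878 + 38432} = \frac{-315 - 61 \left(29 + 3 \left(6 - 1\right)\right)}{-9878 + 38432} = \frac{-315 - 61 \left(29 + 3 \cdot 5\right)}{28554} = \left(-315 - 61 \left(29 + 15\right)\right) \frac{1}{28554} = \left(-315 - 2684\right) \frac{1}{28554} = \left(-2999\right) \frac{1}{28554} = - \frac{2999}{28554}$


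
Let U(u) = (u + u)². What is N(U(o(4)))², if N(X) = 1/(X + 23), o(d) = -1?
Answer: 1/729 ≈ 0.0013717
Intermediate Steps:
U(u) = 4*u² (U(u) = (2*u)² = 4*u²)
N(X) = 1/(23 + X)
N(U(o(4)))² = (1/(23 + 4*(-1)²))² = (1/(23 + 4*1))² = (1/(23 + 4))² = (1/27)² = 1/729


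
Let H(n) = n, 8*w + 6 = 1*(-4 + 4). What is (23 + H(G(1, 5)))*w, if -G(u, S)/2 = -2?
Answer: -81/4 ≈ -20.250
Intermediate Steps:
G(u, S) = 4 (G(u, S) = -2*(-2) = 4)
w = -3/4 (w = -3/4 + (1*(-4 + 4))/8 = -3/4 + (1*0)/8 = -3/4 + (1/8)*0 = -3/4 + 0 = -3/4 ≈ -0.75000)
(23 + H(G(1, 5)))*w = (23 + 4)*(-3/4) = 27*(-3/4) = -81/4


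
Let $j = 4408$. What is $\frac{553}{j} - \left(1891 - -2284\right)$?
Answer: $- \frac{18402847}{4408} \approx -4174.9$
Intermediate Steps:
$\frac{553}{j} - \left(1891 - -2284\right) = \frac{553}{4408} - \left(1891 - -2284\right) = 553 \cdot \frac{1}{4408} - \left(1891 + 2284\right) = \frac{553}{4408} - 4175 = - \frac{18402847}{4408}$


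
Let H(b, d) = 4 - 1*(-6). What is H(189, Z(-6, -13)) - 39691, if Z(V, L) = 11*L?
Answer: -39681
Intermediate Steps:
H(b, d) = 10 (H(b, d) = 4 + 6 = 10)
H(189, Z(-6, -13)) - 39691 = 10 - 39691 = -39681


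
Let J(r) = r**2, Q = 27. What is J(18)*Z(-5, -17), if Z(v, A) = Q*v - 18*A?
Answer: 55404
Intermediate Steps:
Z(v, A) = -18*A + 27*v (Z(v, A) = 27*v - 18*A = -18*A + 27*v)
J(18)*Z(-5, -17) = 18**2*(-18*(-17) + 27*(-5)) = 324*(306 - 135) = 324*171 = 55404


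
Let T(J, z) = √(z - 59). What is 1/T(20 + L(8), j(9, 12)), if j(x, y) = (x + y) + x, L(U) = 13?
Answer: -I*√29/29 ≈ -0.1857*I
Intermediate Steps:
j(x, y) = y + 2*x
T(J, z) = √(-59 + z)
1/T(20 + L(8), j(9, 12)) = 1/(√(-59 + (12 + 2*9))) = 1/(√(-59 + (12 + 18))) = 1/(√(-59 + 30)) = 1/(√(-29)) = 1/(I*√29) = -I*√29/29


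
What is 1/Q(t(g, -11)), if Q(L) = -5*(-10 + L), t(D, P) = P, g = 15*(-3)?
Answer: 1/105 ≈ 0.0095238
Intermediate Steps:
g = -45
Q(L) = 50 - 5*L
1/Q(t(g, -11)) = 1/(50 - 5*(-11)) = 1/(50 + 55) = 1/105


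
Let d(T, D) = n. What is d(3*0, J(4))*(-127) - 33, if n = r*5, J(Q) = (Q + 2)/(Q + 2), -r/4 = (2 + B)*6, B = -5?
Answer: -45753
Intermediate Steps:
r = 72 (r = -4*(2 - 5)*6 = -(-12)*6 = -4*(-18) = 72)
J(Q) = 1 (J(Q) = (2 + Q)/(2 + Q) = 1)
n = 360 (n = 72*5 = 360)
d(T, D) = 360
d(3*0, J(4))*(-127) - 33 = 360*(-127) - 33 = -45720 - 33 = -45753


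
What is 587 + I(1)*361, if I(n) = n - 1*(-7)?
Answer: 3475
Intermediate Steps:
I(n) = 7 + n (I(n) = n + 7 = 7 + n)
587 + I(1)*361 = 587 + (7 + 1)*361 = 587 + 8*361 = 587 + 2888 = 3475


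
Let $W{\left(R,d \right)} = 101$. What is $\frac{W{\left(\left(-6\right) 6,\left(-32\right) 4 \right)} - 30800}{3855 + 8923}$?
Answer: $- \frac{30699}{12778} \approx -2.4025$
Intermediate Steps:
$\frac{W{\left(\left(-6\right) 6,\left(-32\right) 4 \right)} - 30800}{3855 + 8923} = \frac{101 - 30800}{3855 + 8923} = - \frac{30699}{12778}$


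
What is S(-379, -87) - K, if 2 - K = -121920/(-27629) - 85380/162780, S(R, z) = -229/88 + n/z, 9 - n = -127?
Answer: -1306854438023/573874443912 ≈ -2.2772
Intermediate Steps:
n = 136 (n = 9 - 1*(-127) = 9 + 127 = 136)
S(R, z) = -229/88 + 136/z
K = -141537939/74957477 (K = 2 - (-121920/(-27629) - 85380/162780) = 2 - (-121920*(-1/27629) - 85380*1/162780) = 2 - (121920/27629 - 1423/2713) = 2 - 1*291452893/74957477 = 2 - 291452893/74957477 = -141537939/74957477 ≈ -1.8882)
S(-379, -87) - K = (-229/88 + 136/(-87)) - 1*(-141537939/74957477) = (-229/88 + 136*(-1/87)) + 141537939/74957477 = (-229/88 - 136/87) + 141537939/74957477 = -31891/7656 + 141537939/74957477 = -1306854438023/573874443912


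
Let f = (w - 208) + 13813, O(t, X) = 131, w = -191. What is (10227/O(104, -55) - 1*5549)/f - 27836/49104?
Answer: -10513351199/10785902292 ≈ -0.97473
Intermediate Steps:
f = 13414 (f = (-191 - 208) + 13813 = -399 + 13813 = 13414)
(10227/O(104, -55) - 1*5549)/f - 27836/49104 = (10227/131 - 1*5549)/13414 - 27836/49104 = (10227*(1/131) - 5549)*(1/13414) - 27836*1/49104 = (10227/131 - 5549)*(1/13414) - 6959/12276 = -716692/131*1/13414 - 6959/12276 = -358346/878617 - 6959/12276 = -10513351199/10785902292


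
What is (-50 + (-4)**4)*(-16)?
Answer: -3296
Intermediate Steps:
(-50 + (-4)**4)*(-16) = (-50 + 256)*(-16) = 206*(-16) = -3296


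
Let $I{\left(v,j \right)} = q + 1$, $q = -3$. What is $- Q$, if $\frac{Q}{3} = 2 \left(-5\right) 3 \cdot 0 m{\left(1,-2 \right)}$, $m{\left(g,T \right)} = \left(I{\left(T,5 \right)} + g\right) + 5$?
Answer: $0$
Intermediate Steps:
$I{\left(v,j \right)} = -2$ ($I{\left(v,j \right)} = -3 + 1 = -2$)
$m{\left(g,T \right)} = 3 + g$ ($m{\left(g,T \right)} = \left(-2 + g\right) + 5 = 3 + g$)
$Q = 0$ ($Q = 3 \cdot 2 \left(-5\right) 3 \cdot 0 \left(3 + 1\right) = 3 \left(-10\right) 3 \cdot 0 \cdot 4 = 3 \left(-30\right) 0 \cdot 4 = 3 \cdot 0 \cdot 4 = 3 \cdot 0 = 0$)
$- Q = \left(-1\right) 0 = 0$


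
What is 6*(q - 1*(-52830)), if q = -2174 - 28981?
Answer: 130050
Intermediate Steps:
q = -31155
6*(q - 1*(-52830)) = 6*(-31155 - 1*(-52830)) = 6*(-31155 + 52830) = 6*21675 = 130050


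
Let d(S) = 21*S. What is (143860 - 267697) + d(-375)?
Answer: -131712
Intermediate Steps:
(143860 - 267697) + d(-375) = (143860 - 267697) + 21*(-375) = -123837 - 7875 = -131712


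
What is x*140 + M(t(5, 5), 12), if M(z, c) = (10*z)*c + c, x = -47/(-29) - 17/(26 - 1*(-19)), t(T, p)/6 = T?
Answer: 988148/261 ≈ 3786.0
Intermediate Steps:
t(T, p) = 6*T
x = 1622/1305 (x = -47*(-1/29) - 17/(26 + 19) = 47/29 - 17/45 = 1622/1305 ≈ 1.2429)
M(z, c) = c + 10*c*z (M(z, c) = 10*c*z + c = c + 10*c*z)
x*140 + M(t(5, 5), 12) = (1622/1305)*140 + 12*(1 + 10*(6*5)) = 45416/261 + 12*(1 + 10*30) = 45416/261 + 12*(1 + 300) = 45416/261 + 12*301 = 45416/261 + 3612 = 988148/261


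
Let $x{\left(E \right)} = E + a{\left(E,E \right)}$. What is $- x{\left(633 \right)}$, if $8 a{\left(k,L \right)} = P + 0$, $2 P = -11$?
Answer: $- \frac{10117}{16} \approx -632.31$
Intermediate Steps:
$P = - \frac{11}{2}$ ($P = \frac{1}{2} \left(-11\right) = - \frac{11}{2} \approx -5.5$)
$a{\left(k,L \right)} = - \frac{11}{16}$ ($a{\left(k,L \right)} = \frac{- \frac{11}{2} + 0}{8} = \frac{1}{8} \left(- \frac{11}{2}\right) = - \frac{11}{16}$)
$x{\left(E \right)} = - \frac{11}{16} + E$ ($x{\left(E \right)} = E - \frac{11}{16} = - \frac{11}{16} + E$)
$- x{\left(633 \right)} = - (- \frac{11}{16} + 633) = \left(-1\right) \frac{10117}{16} = - \frac{10117}{16}$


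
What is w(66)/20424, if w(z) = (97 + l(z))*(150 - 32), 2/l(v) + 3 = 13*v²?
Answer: 324064993/578254500 ≈ 0.56042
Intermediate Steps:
l(v) = 2/(-3 + 13*v²)
w(z) = 11446 + 236/(-3 + 13*z²) (w(z) = (97 + 2/(-3 + 13*z²))*(150 - 32) = (97 + 2/(-3 + 13*z²))*118 = 11446 + 236/(-3 + 13*z²))
w(66)/20424 = (118*(-289 + 1261*66²)/(-3 + 13*66²))/20424 = (118*(-289 + 1261*4356)/(-3 + 13*4356))*(1/20424) = (118*(-289 + 5492916)/(-3 + 56628))*(1/20424) = (118*5492627/56625)*(1/20424) = (118*(1/56625)*5492627)*(1/20424) = (648129986/56625)*(1/20424) = 324064993/578254500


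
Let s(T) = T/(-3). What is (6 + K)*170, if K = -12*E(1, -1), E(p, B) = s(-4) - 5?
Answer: 8500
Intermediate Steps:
s(T) = -T/3 (s(T) = T*(-⅓) = -T/3)
E(p, B) = -11/3 (E(p, B) = -⅓*(-4) - 5 = 4/3 - 5 = -11/3)
K = 44 (K = -12*(-11/3) = 44)
(6 + K)*170 = (6 + 44)*170 = 50*170 = 8500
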